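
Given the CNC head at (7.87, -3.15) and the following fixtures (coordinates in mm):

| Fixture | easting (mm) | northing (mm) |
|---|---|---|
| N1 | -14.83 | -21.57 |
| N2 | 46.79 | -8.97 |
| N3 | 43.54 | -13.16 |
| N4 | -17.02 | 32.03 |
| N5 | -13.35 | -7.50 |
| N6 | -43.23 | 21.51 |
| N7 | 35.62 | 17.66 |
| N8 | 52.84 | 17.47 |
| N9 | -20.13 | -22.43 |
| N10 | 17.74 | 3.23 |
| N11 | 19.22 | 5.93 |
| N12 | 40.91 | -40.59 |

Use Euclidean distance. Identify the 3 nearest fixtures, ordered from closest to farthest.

Distances from (7.87, -3.15):
N1: 29.23 mm
N2: 39.35 mm
N3: 37.05 mm
N4: 43.09 mm
N5: 21.66 mm
N6: 56.74 mm
N7: 34.69 mm
N8: 49.47 mm
N9: 34.00 mm
N10: 11.75 mm
N11: 14.54 mm
N12: 49.93 mm
Sorted: N10 (11.75 mm) < N11 (14.54 mm) < N5 (21.66 mm) < N1 (29.23 mm) < N9 (34.00 mm) < …

N10, N11, N5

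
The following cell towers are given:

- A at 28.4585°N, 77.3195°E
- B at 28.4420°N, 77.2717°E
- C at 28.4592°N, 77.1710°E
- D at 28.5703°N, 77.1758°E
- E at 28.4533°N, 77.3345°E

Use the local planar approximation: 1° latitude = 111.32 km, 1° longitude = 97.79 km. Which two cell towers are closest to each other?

A and E

Pairwise distances:
A–E: 1.5769 km
A–B: 5.0223 km
B–E: 6.2687 km
B–C: 10.0319 km
C–D: 12.3766 km
A–C: 14.5220 km
C–E: 16.0021 km
B–D: 17.0861 km
A–D: 18.7713 km
D–E: 20.2604 km
Closest pair: A–E at 1.5769 km.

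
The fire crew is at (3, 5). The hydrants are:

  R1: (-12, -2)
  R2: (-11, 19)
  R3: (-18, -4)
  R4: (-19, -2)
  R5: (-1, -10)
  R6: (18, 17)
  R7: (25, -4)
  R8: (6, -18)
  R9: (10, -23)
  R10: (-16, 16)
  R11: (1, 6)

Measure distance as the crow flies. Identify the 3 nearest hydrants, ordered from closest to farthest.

Distances from (3, 5):
R1: √((-15)² + (-7)²) = √(225.000 + 49.000) = 16.6
R2: √((-14)² + (14)²) = √(196.000 + 196.000) = 19.8
R3: √((-21)² + (-9)²) = √(441.000 + 81.000) = 22.8
R4: √((-22)² + (-7)²) = √(484.000 + 49.000) = 23.1
R5: √((-4)² + (-15)²) = √(16.000 + 225.000) = 15.5
R6: √((15)² + (12)²) = √(225.000 + 144.000) = 19.2
R7: √((22)² + (-9)²) = √(484.000 + 81.000) = 23.8
R8: √((3)² + (-23)²) = √(9.000 + 529.000) = 23.2
R9: √((7)² + (-28)²) = √(49.000 + 784.000) = 28.9
R10: √((-19)² + (11)²) = √(361.000 + 121.000) = 22.0
R11: √((-2)² + (1)²) = √(4.000 + 1.000) = 2.2
Sorted: R11 (2.2) < R5 (15.5) < R1 (16.6) < R6 (19.2) < R2 (19.8) < …

R11, R5, R1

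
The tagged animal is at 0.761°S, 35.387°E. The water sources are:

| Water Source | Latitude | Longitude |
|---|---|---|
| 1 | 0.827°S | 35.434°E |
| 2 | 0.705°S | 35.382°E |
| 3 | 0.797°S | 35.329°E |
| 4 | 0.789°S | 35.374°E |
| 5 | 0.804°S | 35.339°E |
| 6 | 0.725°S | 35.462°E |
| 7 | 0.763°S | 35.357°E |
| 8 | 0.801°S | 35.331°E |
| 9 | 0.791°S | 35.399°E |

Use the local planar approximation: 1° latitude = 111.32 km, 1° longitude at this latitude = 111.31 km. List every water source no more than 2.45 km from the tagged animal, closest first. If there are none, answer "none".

none

Distances from 0.761°S, 35.387°E:
1: √((-0.066·111.32)² + (0.047·111.31)²) = √(53.98017 + 27.36932) = 9.019 km
2: √((0.056·111.32)² + (-0.005·111.31)²) = √(38.86176 + 0.30975) = 6.259 km
3: √((-0.036·111.32)² + (-0.058·111.31)²) = √(16.06022 + 41.67968) = 7.599 km
4: √((-0.028·111.32)² + (-0.013·111.31)²) = √(9.71544 + 2.09390) = 3.436 km
5: √((-0.043·111.32)² + (-0.048·111.31)²) = √(22.91307 + 28.54637) = 7.174 km
6: √((0.036·111.32)² + (0.075·111.31)²) = √(16.06022 + 69.69328) = 9.260 km
7: √((-0.002·111.32)² + (-0.030·111.31)²) = √(0.04957 + 11.15092) = 3.347 km
8: √((-0.040·111.32)² + (-0.056·111.31)²) = √(19.82743 + 38.85478) = 7.660 km
9: √((-0.030·111.32)² + (0.012·111.31)²) = √(11.15293 + 1.78415) = 3.597 km
Threshold 2.45 km: none within range.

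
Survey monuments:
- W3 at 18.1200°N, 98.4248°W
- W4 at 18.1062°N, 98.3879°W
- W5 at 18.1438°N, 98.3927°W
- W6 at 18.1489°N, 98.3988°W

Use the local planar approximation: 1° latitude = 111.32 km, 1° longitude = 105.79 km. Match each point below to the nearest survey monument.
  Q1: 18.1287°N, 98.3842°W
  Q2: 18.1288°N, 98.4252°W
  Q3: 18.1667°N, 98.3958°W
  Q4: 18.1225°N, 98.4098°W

Q1→W5; Q2→W3; Q3→W6; Q4→W3

Q1 at 18.1287°N, 98.3842°W:
  W3: 4.4029 km
  W4: 2.5351 km
  W5: 1.9063 km
  W6: 2.7280 km
  → nearest: W5 (1.9063 km)
Q2 at 18.1288°N, 98.4252°W:
  W3: 0.9805 km
  W4: 4.6798 km
  W5: 3.8222 km
  W6: 3.5786 km
  → nearest: W3 (0.9805 km)
Q3 at 18.1667°N, 98.3958°W:
  W3: 6.0364 km
  W4: 6.7865 km
  W5: 2.5702 km
  W6: 2.0068 km
  → nearest: W6 (2.0068 km)
Q4 at 18.1225°N, 98.4098°W:
  W3: 1.6111 km
  W4: 2.9428 km
  W5: 2.9824 km
  W6: 3.1609 km
  → nearest: W3 (1.6111 km)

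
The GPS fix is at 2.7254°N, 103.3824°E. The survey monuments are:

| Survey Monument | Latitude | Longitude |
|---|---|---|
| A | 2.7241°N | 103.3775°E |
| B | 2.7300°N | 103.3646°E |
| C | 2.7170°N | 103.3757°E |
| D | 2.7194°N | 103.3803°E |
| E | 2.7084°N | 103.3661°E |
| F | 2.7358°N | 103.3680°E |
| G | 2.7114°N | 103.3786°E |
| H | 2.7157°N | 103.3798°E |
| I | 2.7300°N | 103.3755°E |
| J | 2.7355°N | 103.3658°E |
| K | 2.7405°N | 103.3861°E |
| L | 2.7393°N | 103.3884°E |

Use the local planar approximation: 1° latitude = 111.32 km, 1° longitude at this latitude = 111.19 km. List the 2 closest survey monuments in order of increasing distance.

A, D

Distances from 2.7254°N, 103.3824°E:
A: √((-0.0013·111.32)² + (-0.0049·111.19)²) = √(0.020943 + 0.296841) = 0.5637 km
B: √((0.0046·111.32)² + (-0.0178·111.19)²) = √(0.262218 + 3.917161) = 2.0444 km
C: √((-0.0084·111.32)² + (-0.0067·111.19)²) = √(0.874390 + 0.554985) = 1.1956 km
D: √((-0.0060·111.32)² + (-0.0021·111.19)²) = √(0.446117 + 0.054522) = 0.7076 km
E: √((-0.0170·111.32)² + (-0.0163·111.19)²) = √(3.581329 + 3.284783) = 2.6203 km
F: √((0.0104·111.32)² + (-0.0144·111.19)²) = √(1.340334 + 2.563636) = 1.9758 km
G: √((-0.0140·111.32)² + (-0.0038·111.19)²) = √(2.428860 + 0.178525) = 1.6147 km
H: √((-0.0097·111.32)² + (-0.0026·111.19)²) = √(1.165977 + 0.083575) = 1.1178 km
I: √((0.0046·111.32)² + (-0.0069·111.19)²) = √(0.262218 + 0.588613) = 0.9224 km
J: √((0.0101·111.32)² + (-0.0166·111.19)²) = √(1.264122 + 3.406808) = 2.1612 km
K: √((0.0151·111.32)² + (0.0037·111.19)²) = √(2.825532 + 0.169252) = 1.7305 km
L: √((0.0139·111.32)² + (0.0060·111.19)²) = √(2.394286 + 0.445076) = 1.6850 km
Sorted: A (0.5637 km) < D (0.7076 km) < I (0.9224 km) < H (1.1178 km) < …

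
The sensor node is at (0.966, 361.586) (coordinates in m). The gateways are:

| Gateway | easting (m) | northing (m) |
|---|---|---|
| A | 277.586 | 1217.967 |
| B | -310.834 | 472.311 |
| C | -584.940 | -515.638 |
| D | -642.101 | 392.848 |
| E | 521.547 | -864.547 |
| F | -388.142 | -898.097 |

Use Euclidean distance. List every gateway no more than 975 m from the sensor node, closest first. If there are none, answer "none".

B, D, A

Distances from (0.966, 361.586):
A: √((276.620)² + (856.381)²) = √(76518.62440 + 733388.41716) = 899.948 m
B: √((-311.800)² + (110.725)²) = √(97219.24000 + 12260.02562) = 330.877 m
C: √((-585.906)² + (-877.224)²) = √(343285.84084 + 769521.94618) = 1054.897 m
D: √((-643.067)² + (31.262)²) = √(413535.16649 + 977.31264) = 643.826 m
E: √((520.581)² + (-1226.133)²) = √(271004.57756 + 1503402.13369) = 1332.069 m
F: √((-389.108)² + (-1259.683)²) = √(151405.03566 + 1586801.26049) = 1318.411 m
Threshold 975 m: B (330.877 m), D (643.826 m), A (899.948 m) are within range.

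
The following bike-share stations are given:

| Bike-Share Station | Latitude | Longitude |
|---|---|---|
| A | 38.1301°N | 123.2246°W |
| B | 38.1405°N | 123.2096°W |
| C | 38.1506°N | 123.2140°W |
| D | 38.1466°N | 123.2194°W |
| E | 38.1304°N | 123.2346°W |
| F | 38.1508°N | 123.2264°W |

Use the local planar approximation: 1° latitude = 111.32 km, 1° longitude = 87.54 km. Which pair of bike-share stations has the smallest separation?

Pairwise distances:
A–B: 1.7506 km
A–C: 2.4635 km
A–D: 1.8923 km
A–E: 0.8760 km
A–F: 2.3097 km
B–C: 1.1885 km
B–D: 1.0941 km
B–E: 2.4604 km
B–F: 1.8648 km
C–D: 0.6494 km
C–E: 2.8824 km
C–F: 1.0857 km
D–E: 2.2411 km
D–F: 0.7708 km
E–F: 2.3817 km
Closest pair: C–D at 0.6494 km.

C and D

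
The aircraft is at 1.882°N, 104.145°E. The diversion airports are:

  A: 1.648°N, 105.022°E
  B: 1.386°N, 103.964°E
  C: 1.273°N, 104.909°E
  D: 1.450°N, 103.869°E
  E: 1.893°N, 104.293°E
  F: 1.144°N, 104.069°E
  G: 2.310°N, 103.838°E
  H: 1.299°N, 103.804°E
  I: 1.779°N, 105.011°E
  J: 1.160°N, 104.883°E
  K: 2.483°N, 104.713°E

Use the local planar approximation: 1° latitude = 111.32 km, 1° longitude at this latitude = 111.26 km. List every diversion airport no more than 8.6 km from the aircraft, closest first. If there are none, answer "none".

Distances from 1.882°N, 104.145°E:
A: √((-0.234·111.32)² + (0.877·111.26)²) = √(678.54415 + 9520.88453) = 100.992 km
B: √((-0.496·111.32)² + (-0.181·111.26)²) = √(3048.66530 + 405.54146) = 58.773 km
C: √((-0.609·111.32)² + (0.764·111.26)²) = √(4596.01017 + 7225.44881) = 108.727 km
D: √((-0.432·111.32)² + (-0.276·111.26)²) = √(2312.67118 + 942.96652) = 57.058 km
E: √((0.011·111.32)² + (0.148·111.26)²) = √(1.49945 + 271.14496) = 16.512 km
F: √((-0.738·111.32)² + (-0.076·111.26)²) = √(6749.30601 + 71.49988) = 82.588 km
G: √((0.428·111.32)² + (-0.307·111.26)²) = √(2270.04221 + 1166.68835) = 58.624 km
H: √((-0.583·111.32)² + (-0.341·111.26)²) = √(4211.95289 + 1439.41780) = 75.176 km
I: √((-0.103·111.32)² + (0.866·111.26)²) = √(131.46824 + 9283.54603) = 97.031 km
J: √((-0.722·111.32)² + (0.738·111.26)²) = √(6459.82556 + 6742.03239) = 114.899 km
K: √((0.601·111.32)² + (0.568·111.26)²) = √(4476.05423 + 3993.69397) = 92.031 km
Threshold 8.6 km: none within range.

none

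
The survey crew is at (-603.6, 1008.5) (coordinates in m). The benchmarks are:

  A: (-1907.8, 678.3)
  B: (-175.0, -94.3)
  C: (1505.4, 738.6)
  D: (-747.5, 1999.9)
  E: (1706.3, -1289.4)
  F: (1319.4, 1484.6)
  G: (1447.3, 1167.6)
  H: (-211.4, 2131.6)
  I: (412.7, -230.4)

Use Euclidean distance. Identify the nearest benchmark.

D

Distances from (-603.6, 1008.5):
A: 1345.4 m
B: 1183.2 m
C: 2126.2 m
D: 1001.8 m
E: 3258.2 m
F: 1981.1 m
G: 2057.1 m
H: 1189.6 m
I: 1602.4 m
Minimum: D at 1001.8 m.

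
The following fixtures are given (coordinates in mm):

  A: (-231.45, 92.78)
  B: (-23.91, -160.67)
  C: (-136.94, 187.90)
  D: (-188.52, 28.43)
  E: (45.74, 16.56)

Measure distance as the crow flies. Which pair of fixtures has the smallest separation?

A and D

Pairwise distances:
A–B: √((207.54)² + (-253.45)²) = √(43072.8516 + 64236.9025) = 327.58 mm
A–C: √((94.51)² + (95.12)²) = √(8932.1401 + 9047.8144) = 134.09 mm
A–D: √((42.93)² + (-64.35)²) = √(1842.9849 + 4140.9225) = 77.36 mm
A–E: √((277.19)² + (-76.22)²) = √(76834.2961 + 5809.4884) = 287.48 mm
B–C: √((-113.03)² + (348.57)²) = √(12775.7809 + 121501.0449) = 366.44 mm
B–D: √((-164.61)² + (189.10)²) = √(27096.4521 + 35758.8100) = 250.71 mm
B–E: √((69.65)² + (177.23)²) = √(4851.1225 + 31410.4729) = 190.42 mm
C–D: √((-51.58)² + (-159.47)²) = √(2660.4964 + 25430.6809) = 167.60 mm
C–E: √((182.68)² + (-171.34)²) = √(33371.9824 + 29357.3956) = 250.46 mm
D–E: √((234.26)² + (-11.87)²) = √(54877.7476 + 140.8969) = 234.56 mm
Closest pair: A–D at 77.36 mm.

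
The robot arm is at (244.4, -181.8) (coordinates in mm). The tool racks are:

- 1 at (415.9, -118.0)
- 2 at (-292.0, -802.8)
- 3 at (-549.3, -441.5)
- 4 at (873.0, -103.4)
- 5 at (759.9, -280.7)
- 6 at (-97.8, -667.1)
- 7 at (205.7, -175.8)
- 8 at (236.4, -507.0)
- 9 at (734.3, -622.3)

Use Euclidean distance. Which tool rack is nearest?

Distances from (244.4, -181.8):
1: √((171.5)² + (63.8)²) = √(29412.250 + 4070.440) = 183.0 mm
2: √((-536.4)² + (-621.0)²) = √(287724.960 + 385641.000) = 820.6 mm
3: √((-793.7)² + (-259.7)²) = √(629959.690 + 67444.090) = 835.1 mm
4: √((628.6)² + (78.4)²) = √(395137.960 + 6146.560) = 633.5 mm
5: √((515.5)² + (-98.9)²) = √(265740.250 + 9781.210) = 524.9 mm
6: √((-342.2)² + (-485.3)²) = √(117100.840 + 235516.090) = 593.8 mm
7: √((-38.7)² + (6.0)²) = √(1497.690 + 36.000) = 39.2 mm
8: √((-8.0)² + (-325.2)²) = √(64.000 + 105755.040) = 325.3 mm
9: √((489.9)² + (-440.5)²) = √(240002.010 + 194040.250) = 658.8 mm
Minimum: 7 at 39.2 mm.

7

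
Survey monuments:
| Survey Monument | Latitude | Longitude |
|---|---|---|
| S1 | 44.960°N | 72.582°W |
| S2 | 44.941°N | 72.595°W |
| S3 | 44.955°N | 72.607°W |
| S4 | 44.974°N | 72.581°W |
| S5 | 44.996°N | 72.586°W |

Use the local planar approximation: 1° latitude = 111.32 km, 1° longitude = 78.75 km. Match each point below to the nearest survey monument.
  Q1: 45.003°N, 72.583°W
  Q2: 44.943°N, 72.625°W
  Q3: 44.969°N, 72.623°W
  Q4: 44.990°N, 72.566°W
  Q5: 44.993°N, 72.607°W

Q1→S5; Q2→S3; Q3→S3; Q4→S5; Q5→S5

Q1 at 45.003°N, 72.583°W:
  S1: 4.787 km
  S2: 6.966 km
  S3: 5.668 km
  S4: 3.232 km
  S5: 0.814 km
  → nearest: S5 (0.814 km)
Q2 at 44.943°N, 72.625°W:
  S1: 3.879 km
  S2: 2.373 km
  S3: 1.948 km
  S4: 4.890 km
  S5: 6.651 km
  → nearest: S3 (1.948 km)
Q3 at 44.969°N, 72.623°W:
  S1: 3.381 km
  S2: 3.818 km
  S3: 2.004 km
  S4: 3.354 km
  S5: 4.186 km
  → nearest: S3 (2.004 km)
Q4 at 44.990°N, 72.566°W:
  S1: 3.569 km
  S2: 5.913 km
  S3: 5.060 km
  S4: 2.137 km
  S5: 1.711 km
  → nearest: S5 (1.711 km)
Q5 at 44.993°N, 72.607°W:
  S1: 4.168 km
  S2: 5.865 km
  S3: 4.230 km
  S4: 2.944 km
  S5: 1.687 km
  → nearest: S5 (1.687 km)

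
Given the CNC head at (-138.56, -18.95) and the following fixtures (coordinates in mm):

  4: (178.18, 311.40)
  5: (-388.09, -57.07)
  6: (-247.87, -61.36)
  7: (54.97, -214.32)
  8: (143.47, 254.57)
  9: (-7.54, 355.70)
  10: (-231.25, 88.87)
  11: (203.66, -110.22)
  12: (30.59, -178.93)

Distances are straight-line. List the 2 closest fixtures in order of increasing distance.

6, 10

Distances from (-138.56, -18.95):
4: 457.66 mm
5: 252.42 mm
6: 117.25 mm
7: 275.00 mm
8: 392.88 mm
9: 396.90 mm
10: 142.19 mm
11: 354.18 mm
12: 232.82 mm
Sorted: 6 (117.25 mm) < 10 (142.19 mm) < 12 (232.82 mm) < 5 (252.42 mm) < …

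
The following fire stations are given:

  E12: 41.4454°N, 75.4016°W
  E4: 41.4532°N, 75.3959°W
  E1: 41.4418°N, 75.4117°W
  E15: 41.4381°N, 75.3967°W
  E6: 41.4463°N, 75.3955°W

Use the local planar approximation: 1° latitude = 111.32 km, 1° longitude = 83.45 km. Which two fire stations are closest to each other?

Pairwise distances:
E12–E6: 0.5188 km
E4–E6: 0.7688 km
E12–E15: 0.9097 km
E15–E6: 0.9183 km
E12–E1: 0.9333 km
E12–E4: 0.9900 km
E1–E15: 1.3178 km
E1–E6: 1.4417 km
E4–E15: 1.6823 km
E4–E1: 1.8300 km
Closest pair: E12–E6 at 0.5188 km.

E12 and E6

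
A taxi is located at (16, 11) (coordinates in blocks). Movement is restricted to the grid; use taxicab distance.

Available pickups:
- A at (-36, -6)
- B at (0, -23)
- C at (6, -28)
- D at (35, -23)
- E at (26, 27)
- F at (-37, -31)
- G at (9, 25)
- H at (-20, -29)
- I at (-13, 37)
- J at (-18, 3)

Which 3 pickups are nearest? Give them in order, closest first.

G, E, J

Distances from (16, 11):
A: |-52| + |-17| = 52 + 17 = 69 blocks
B: |-16| + |-34| = 16 + 34 = 50 blocks
C: |-10| + |-39| = 10 + 39 = 49 blocks
D: |19| + |-34| = 19 + 34 = 53 blocks
E: |10| + |16| = 10 + 16 = 26 blocks
F: |-53| + |-42| = 53 + 42 = 95 blocks
G: |-7| + |14| = 7 + 14 = 21 blocks
H: |-36| + |-40| = 36 + 40 = 76 blocks
I: |-29| + |26| = 29 + 26 = 55 blocks
J: |-34| + |-8| = 34 + 8 = 42 blocks
Sorted: G (21 blocks) < E (26 blocks) < J (42 blocks) < C (49 blocks) < B (50 blocks) < …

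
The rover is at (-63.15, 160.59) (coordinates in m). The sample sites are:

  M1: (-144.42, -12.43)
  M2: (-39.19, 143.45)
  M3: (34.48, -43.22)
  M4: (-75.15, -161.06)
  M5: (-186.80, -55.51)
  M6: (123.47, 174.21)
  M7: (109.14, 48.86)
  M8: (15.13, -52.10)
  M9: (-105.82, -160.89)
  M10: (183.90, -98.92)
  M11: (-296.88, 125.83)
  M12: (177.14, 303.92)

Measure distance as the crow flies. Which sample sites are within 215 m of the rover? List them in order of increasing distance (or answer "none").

M2, M6, M1, M7

Distances from (-63.15, 160.59):
M1: √((-81.27)² + (-173.02)²) = √(6604.8129 + 29935.9204) = 191.16 m
M2: √((23.96)² + (-17.14)²) = √(574.0816 + 293.7796) = 29.46 m
M3: √((97.63)² + (-203.81)²) = √(9531.6169 + 41538.5161) = 225.99 m
M4: √((-12.00)² + (-321.65)²) = √(144.0000 + 103458.7225) = 321.87 m
M5: √((-123.65)² + (-216.10)²) = √(15289.3225 + 46699.2100) = 248.97 m
M6: √((186.62)² + (13.62)²) = √(34827.0244 + 185.5044) = 187.12 m
M7: √((172.29)² + (-111.73)²) = √(29683.8441 + 12483.5929) = 205.35 m
M8: √((78.28)² + (-212.69)²) = √(6127.7584 + 45237.0361) = 226.64 m
M9: √((-42.67)² + (-321.48)²) = √(1820.7289 + 103349.3904) = 324.30 m
M10: √((247.05)² + (-259.51)²) = √(61033.7025 + 67345.4401) = 358.30 m
M11: √((-233.73)² + (-34.76)²) = √(54629.7129 + 1208.2576) = 236.30 m
M12: √((240.29)² + (143.33)²) = √(57739.2841 + 20543.4889) = 279.79 m
Threshold 215 m: M2 (29.46 m), M6 (187.12 m), M1 (191.16 m), M7 (205.35 m) are within range.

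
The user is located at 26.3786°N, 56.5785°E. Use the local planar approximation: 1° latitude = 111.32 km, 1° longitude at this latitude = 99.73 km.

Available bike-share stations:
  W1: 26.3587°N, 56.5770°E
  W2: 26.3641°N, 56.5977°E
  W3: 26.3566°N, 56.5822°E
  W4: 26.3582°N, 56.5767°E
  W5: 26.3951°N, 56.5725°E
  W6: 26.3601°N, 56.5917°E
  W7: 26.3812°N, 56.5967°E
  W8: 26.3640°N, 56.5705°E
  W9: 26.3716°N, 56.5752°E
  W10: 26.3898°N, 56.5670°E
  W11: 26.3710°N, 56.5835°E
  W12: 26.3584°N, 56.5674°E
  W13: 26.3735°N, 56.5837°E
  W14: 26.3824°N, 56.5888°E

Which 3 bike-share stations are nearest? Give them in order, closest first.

Distances from 26.3786°N, 56.5785°E:
W1: √((-0.0199·111.32)² + (-0.0015·99.73)²) = √(4.907412 + 0.022379) = 2.2203 km
W2: √((-0.0145·111.32)² + (0.0192·99.73)²) = √(2.605448 + 3.666520) = 2.5044 km
W3: √((-0.0220·111.32)² + (0.0037·99.73)²) = √(5.997797 + 0.136162) = 2.4767 km
W4: √((-0.0204·111.32)² + (-0.0018·99.73)²) = √(5.157114 + 0.032225) = 2.2780 km
W5: √((0.0165·111.32)² + (-0.0060·99.73)²) = √(3.373761 + 0.358059) = 1.9318 km
W6: √((-0.0185·111.32)² + (0.0132·99.73)²) = √(4.241211 + 1.733004) = 2.4442 km
W7: √((0.0026·111.32)² + (0.0182·99.73)²) = √(0.083771 + 3.294537) = 1.8380 km
W8: √((-0.0146·111.32)² + (-0.0080·99.73)²) = √(2.641509 + 0.636549) = 1.8105 km
W9: √((-0.0070·111.32)² + (-0.0033·99.73)²) = √(0.607215 + 0.108313) = 0.8459 km
W10: √((0.0112·111.32)² + (-0.0115·99.73)²) = √(1.554470 + 1.315368) = 1.6941 km
W11: √((-0.0076·111.32)² + (0.0050·99.73)²) = √(0.715770 + 0.248652) = 0.9820 km
W12: √((-0.0202·111.32)² + (-0.0111·99.73)²) = √(5.056490 + 1.225456) = 2.5064 km
W13: √((-0.0051·111.32)² + (0.0052·99.73)²) = √(0.322320 + 0.268942) = 0.7689 km
W14: √((0.0038·111.32)² + (0.0103·99.73)²) = √(0.178943 + 1.055179) = 1.1109 km
Sorted: W13 (0.7689 km) < W9 (0.8459 km) < W11 (0.9820 km) < W14 (1.1109 km) < W10 (1.6941 km) < …

W13, W9, W11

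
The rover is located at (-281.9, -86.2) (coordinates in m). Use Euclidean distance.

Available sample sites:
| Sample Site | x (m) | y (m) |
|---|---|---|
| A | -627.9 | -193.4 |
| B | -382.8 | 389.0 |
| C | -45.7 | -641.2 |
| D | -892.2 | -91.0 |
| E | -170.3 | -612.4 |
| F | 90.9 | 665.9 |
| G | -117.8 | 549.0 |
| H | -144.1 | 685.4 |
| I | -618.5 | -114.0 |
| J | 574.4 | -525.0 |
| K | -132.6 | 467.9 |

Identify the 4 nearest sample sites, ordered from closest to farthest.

I, A, B, E

Distances from (-281.9, -86.2):
A: √((-346.0)² + (-107.2)²) = √(119716.000 + 11491.840) = 362.2 m
B: √((-100.9)² + (475.2)²) = √(10180.810 + 225815.040) = 485.8 m
C: √((236.2)² + (-555.0)²) = √(55790.440 + 308025.000) = 603.2 m
D: √((-610.3)² + (-4.8)²) = √(372466.090 + 23.040) = 610.3 m
E: √((111.6)² + (-526.2)²) = √(12454.560 + 276886.440) = 537.9 m
F: √((372.8)² + (752.1)²) = √(138979.840 + 565654.410) = 839.4 m
G: √((164.1)² + (635.2)²) = √(26928.810 + 403479.040) = 656.1 m
H: √((137.8)² + (771.6)²) = √(18988.840 + 595366.560) = 783.8 m
I: √((-336.6)² + (-27.8)²) = √(113299.560 + 772.840) = 337.7 m
J: √((856.3)² + (-438.8)²) = √(733249.690 + 192545.440) = 962.2 m
K: √((149.3)² + (554.1)²) = √(22290.490 + 307026.810) = 573.9 m
Sorted: I (337.7 m) < A (362.2 m) < B (485.8 m) < E (537.9 m) < K (573.9 m) < C (603.2 m) < …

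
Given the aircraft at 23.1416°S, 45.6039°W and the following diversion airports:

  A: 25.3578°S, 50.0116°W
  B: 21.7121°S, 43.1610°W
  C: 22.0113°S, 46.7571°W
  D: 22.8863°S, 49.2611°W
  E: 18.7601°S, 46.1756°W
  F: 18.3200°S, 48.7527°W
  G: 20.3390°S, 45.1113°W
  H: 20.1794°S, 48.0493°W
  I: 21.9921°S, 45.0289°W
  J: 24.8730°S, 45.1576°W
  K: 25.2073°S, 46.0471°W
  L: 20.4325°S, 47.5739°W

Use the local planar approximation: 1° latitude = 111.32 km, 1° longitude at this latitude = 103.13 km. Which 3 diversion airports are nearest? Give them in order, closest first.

I, C, J

Distances from 23.1416°S, 45.6039°W:
A: 517.1991 km
B: 297.9847 km
C: 173.1362 km
D: 378.2363 km
E: 491.2992 km
F: 627.3306 km
G: 316.0945 km
H: 415.1365 km
I: 141.0348 km
J: 198.1590 km
K: 234.4523 km
L: 363.6278 km
Sorted: I (141.0348 km) < C (173.1362 km) < J (198.1590 km) < K (234.4523 km) < B (297.9847 km) < …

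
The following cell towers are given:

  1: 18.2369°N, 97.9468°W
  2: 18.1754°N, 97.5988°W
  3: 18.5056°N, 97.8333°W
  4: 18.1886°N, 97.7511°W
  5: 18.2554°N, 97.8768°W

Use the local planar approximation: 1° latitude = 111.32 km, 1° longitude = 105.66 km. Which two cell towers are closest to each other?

Pairwise distances:
1–5: 7.6776 km
4–5: 15.2215 km
2–4: 16.1590 km
1–4: 21.3653 km
3–5: 28.2290 km
2–5: 30.6938 km
1–3: 32.2262 km
3–4: 36.3415 km
1–2: 37.4016 km
2–3: 44.3289 km
Closest pair: 1–5 at 7.6776 km.

1 and 5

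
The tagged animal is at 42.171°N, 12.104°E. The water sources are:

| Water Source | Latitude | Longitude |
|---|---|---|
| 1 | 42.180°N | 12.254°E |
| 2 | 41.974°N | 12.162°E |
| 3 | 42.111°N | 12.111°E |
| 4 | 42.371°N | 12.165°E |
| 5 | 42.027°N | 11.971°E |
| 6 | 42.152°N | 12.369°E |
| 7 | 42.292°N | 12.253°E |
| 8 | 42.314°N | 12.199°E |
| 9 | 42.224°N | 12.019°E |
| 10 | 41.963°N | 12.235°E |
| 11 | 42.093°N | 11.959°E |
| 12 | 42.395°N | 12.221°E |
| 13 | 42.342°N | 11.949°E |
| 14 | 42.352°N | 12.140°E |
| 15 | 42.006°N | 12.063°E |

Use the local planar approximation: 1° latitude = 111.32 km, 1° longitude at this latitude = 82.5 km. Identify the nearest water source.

3

Distances from 42.171°N, 12.104°E:
1: √((0.009·111.32)² + (0.150·82.5)²) = √(1.00376 + 153.14063) = 12.415 km
2: √((-0.197·111.32)² + (0.058·82.5)²) = √(480.92665 + 22.89623) = 22.446 km
3: √((-0.060·111.32)² + (0.007·82.5)²) = √(44.61171 + 0.33351) = 6.704 km
4: √((0.200·111.32)² + (0.061·82.5)²) = √(495.68570 + 25.32606) = 22.826 km
5: √((-0.144·111.32)² + (-0.133·82.5)²) = √(256.96346 + 120.39576) = 19.426 km
6: √((-0.019·111.32)² + (0.265·82.5)²) = √(4.47356 + 477.96891) = 21.965 km
7: √((0.121·111.32)² + (0.149·82.5)²) = √(181.43336 + 151.10556) = 18.236 km
8: √((0.143·111.32)² + (0.095·82.5)²) = √(253.40692 + 61.42641) = 17.744 km
9: √((0.053·111.32)² + (-0.085·82.5)²) = √(34.80953 + 49.17516) = 9.164 km
10: √((-0.208·111.32)² + (0.131·82.5)²) = √(536.13365 + 116.80206) = 25.553 km
11: √((-0.078·111.32)² + (-0.145·82.5)²) = √(75.39379 + 143.10141) = 14.782 km
12: √((0.224·111.32)² + (0.117·82.5)²) = √(621.78814 + 93.17076) = 26.739 km
13: √((0.171·111.32)² + (-0.155·82.5)²) = √(362.35864 + 163.52016) = 22.932 km
14: √((0.181·111.32)² + (0.036·82.5)²) = √(405.97898 + 8.82090) = 20.367 km
15: √((-0.165·111.32)² + (-0.041·82.5)²) = √(337.37608 + 11.44131) = 18.677 km
Minimum: 3 at 6.704 km.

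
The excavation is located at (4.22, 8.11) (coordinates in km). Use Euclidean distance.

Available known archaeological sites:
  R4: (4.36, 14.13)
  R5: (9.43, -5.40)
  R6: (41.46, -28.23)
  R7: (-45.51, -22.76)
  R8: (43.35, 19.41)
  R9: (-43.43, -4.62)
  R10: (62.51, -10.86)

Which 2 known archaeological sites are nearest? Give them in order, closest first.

Distances from (4.22, 8.11):
R4: √((0.14)² + (6.02)²) = √(0.0196 + 36.2404) = 6.02 km
R5: √((5.21)² + (-13.51)²) = √(27.1441 + 182.5201) = 14.48 km
R6: √((37.24)² + (-36.34)²) = √(1386.8176 + 1320.5956) = 52.03 km
R7: √((-49.73)² + (-30.87)²) = √(2473.0729 + 952.9569) = 58.53 km
R8: √((39.13)² + (11.30)²) = √(1531.1569 + 127.6900) = 40.73 km
R9: √((-47.65)² + (-12.73)²) = √(2270.5225 + 162.0529) = 49.32 km
R10: √((58.29)² + (-18.97)²) = √(3397.7241 + 359.8609) = 61.30 km
Sorted: R4 (6.02 km) < R5 (14.48 km) < R8 (40.73 km) < R9 (49.32 km) < …

R4, R5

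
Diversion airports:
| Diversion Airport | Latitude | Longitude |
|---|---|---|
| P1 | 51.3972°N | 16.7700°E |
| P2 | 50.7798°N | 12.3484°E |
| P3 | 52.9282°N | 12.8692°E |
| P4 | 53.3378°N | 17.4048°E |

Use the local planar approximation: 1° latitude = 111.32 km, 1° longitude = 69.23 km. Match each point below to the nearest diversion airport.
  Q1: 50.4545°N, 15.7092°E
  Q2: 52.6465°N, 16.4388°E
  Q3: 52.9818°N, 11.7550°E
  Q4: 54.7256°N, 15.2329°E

Q1→P1; Q2→P4; Q3→P3; Q4→P4

Q1 at 50.4545°N, 15.7092°E:
  P1: √((0.9427·111.32)² + (1.0608·69.23)²) = √(11012.689878 + 5393.313747) = 128.0859 km
  P2: √((0.3253·111.32)² + (-3.3608·69.23)²) = √(1311.337624 + 54134.483846) = 235.4694 km
  P3: √((2.4737·111.32)² + (-2.8400·69.23)²) = √(75829.894795 + 38656.750414) = 338.3588 km
  P4: √((2.8833·111.32)² + (1.6956·69.23)²) = √(103021.070716 + 13779.564088) = 341.7611 km
  → nearest: P1 (128.0859 km)
Q2 at 52.6465°N, 16.4388°E:
  P1: √((-1.2493·111.32)² + (0.3312·69.23)²) = √(19341.042323 + 525.737940) = 140.9496 km
  P2: √((-1.8667·111.32)² + (-4.0904·69.23)²) = √(43181.273887 + 80190.001696) = 351.2425 km
  P3: √((0.2817·111.32)² + (-3.5696·69.23)²) = √(983.377097 + 61069.978782) = 249.1051 km
  P4: √((0.6913·111.32)² + (0.9660·69.23)²) = √(5922.151443 + 4472.423451) = 101.9538 km
  → nearest: P4 (101.9538 km)
Q3 at 52.9818°N, 11.7550°E:
  P1: √((-1.5846·111.32)² + (5.0150·69.23)²) = √(31116.138687 + 120539.819813) = 389.4303 km
  P2: √((-2.2020·111.32)² + (0.5934·69.23)²) = √(60087.069638 + 1687.655298) = 248.5452 km
  P3: √((-0.0536·111.32)² + (1.1142·69.23)²) = √(35.602129 + 5949.972678) = 77.3665 km
  P4: √((0.3560·111.32)² + (5.6498·69.23)²) = √(1570.530559 + 152987.099830) = 393.1382 km
  → nearest: P3 (77.3665 km)
Q4 at 54.7256°N, 15.2329°E:
  P1: √((-3.3284·111.32)² + (1.5371·69.23)²) = √(137283.208914 + 11323.818723) = 385.4958 km
  P2: √((-3.9458·111.32)² + (-2.8845·69.23)²) = √(192937.449109 + 39877.667676) = 482.5092 km
  P3: √((-1.7974·111.32)² + (-2.3637·69.23)²) = √(40034.634694 + 26777.706284) = 258.4808 km
  P4: √((-1.3878·111.32)² + (2.1719·69.23)²) = √(23867.127966 + 22608.321159) = 215.5817 km
  → nearest: P4 (215.5817 km)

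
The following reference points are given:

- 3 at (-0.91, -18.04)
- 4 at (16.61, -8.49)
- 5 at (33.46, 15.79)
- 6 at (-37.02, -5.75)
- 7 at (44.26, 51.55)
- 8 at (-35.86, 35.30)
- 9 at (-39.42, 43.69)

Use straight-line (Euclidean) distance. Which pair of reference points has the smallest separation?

8 and 9

Pairwise distances:
3–4: √((17.52)² + (9.55)²) = √(306.9504 + 91.2025) = 19.95
3–5: √((34.37)² + (33.83)²) = √(1181.2969 + 1144.4689) = 48.23
3–6: √((-36.11)² + (12.29)²) = √(1303.9321 + 151.0441) = 38.14
3–7: √((45.17)² + (69.59)²) = √(2040.3289 + 4842.7681) = 82.96
3–8: √((-34.95)² + (53.34)²) = √(1221.5025 + 2845.1556) = 63.77
3–9: √((-38.51)² + (61.73)²) = √(1483.0201 + 3810.5929) = 72.76
4–5: √((16.85)² + (24.28)²) = √(283.9225 + 589.5184) = 29.55
4–6: √((-53.63)² + (2.74)²) = √(2876.1769 + 7.5076) = 53.70
4–7: √((27.65)² + (60.04)²) = √(764.5225 + 3604.8016) = 66.10
4–8: √((-52.47)² + (43.79)²) = √(2753.1009 + 1917.5641) = 68.34
4–9: √((-56.03)² + (52.18)²) = √(3139.3609 + 2722.7524) = 76.56
5–6: √((-70.48)² + (-21.54)²) = √(4967.4304 + 463.9716) = 73.70
5–7: √((10.80)² + (35.76)²) = √(116.6400 + 1278.7776) = 37.36
5–8: √((-69.32)² + (19.51)²) = √(4805.2624 + 380.6401) = 72.01
5–9: √((-72.88)² + (27.90)²) = √(5311.4944 + 778.4100) = 78.04
6–7: √((81.28)² + (57.30)²) = √(6606.4384 + 3283.2900) = 99.45
6–8: √((1.16)² + (41.05)²) = √(1.3456 + 1685.1025) = 41.07
6–9: √((-2.40)² + (49.44)²) = √(5.7600 + 2444.3136) = 49.50
7–8: √((-80.12)² + (-16.25)²) = √(6419.2144 + 264.0625) = 81.75
7–9: √((-83.68)² + (-7.86)²) = √(7002.3424 + 61.7796) = 84.05
8–9: √((-3.56)² + (8.39)²) = √(12.6736 + 70.3921) = 9.11
Closest pair: 8–9 at 9.11.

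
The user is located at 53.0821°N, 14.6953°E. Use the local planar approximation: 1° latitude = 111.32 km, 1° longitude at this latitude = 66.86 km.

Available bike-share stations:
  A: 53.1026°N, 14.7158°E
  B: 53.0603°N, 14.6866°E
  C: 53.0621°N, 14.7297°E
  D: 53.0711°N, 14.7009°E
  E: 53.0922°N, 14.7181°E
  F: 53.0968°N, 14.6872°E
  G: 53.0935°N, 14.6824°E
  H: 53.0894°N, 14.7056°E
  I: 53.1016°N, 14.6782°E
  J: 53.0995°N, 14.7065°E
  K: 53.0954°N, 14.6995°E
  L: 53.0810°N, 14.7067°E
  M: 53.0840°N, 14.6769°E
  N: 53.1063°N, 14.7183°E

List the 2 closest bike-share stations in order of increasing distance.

L, H

Distances from 53.0821°N, 14.6953°E:
A: √((0.0205·111.32)² + (0.0205·66.86)²) = √(5.207798 + 1.878627) = 2.6620 km
B: √((-0.0218·111.32)² + (-0.0087·66.86)²) = √(5.889242 + 0.338354) = 2.4955 km
C: √((-0.0200·111.32)² + (0.0344·66.86)²) = √(4.956857 + 5.289926) = 3.2011 km
D: √((-0.0110·111.32)² + (0.0056·66.86)²) = √(1.499449 + 0.140187) = 1.2805 km
E: √((0.0101·111.32)² + (0.0228·66.86)²) = √(1.264122 + 2.323820) = 1.8942 km
F: √((0.0147·111.32)² + (-0.0081·66.86)²) = √(2.677818 + 0.293294) = 1.7237 km
G: √((0.0114·111.32)² + (-0.0129·66.86)²) = √(1.610483 + 0.743896) = 1.5344 km
H: √((0.0073·111.32)² + (0.0103·66.86)²) = √(0.660377 + 0.474250) = 1.0652 km
I: √((0.0195·111.32)² + (-0.0171·66.86)²) = √(4.712112 + 1.307149) = 2.4534 km
J: √((0.0174·111.32)² + (0.0112·66.86)²) = √(3.751845 + 0.560749) = 2.0767 km
K: √((0.0133·111.32)² + (0.0042·66.86)²) = √(2.192046 + 0.078855) = 1.5070 km
L: √((-0.0011·111.32)² + (0.0114·66.86)²) = √(0.014994 + 0.580955) = 0.7720 km
M: √((0.0019·111.32)² + (-0.0184·66.86)²) = √(0.044736 + 1.513451) = 1.2483 km
N: √((0.0242·111.32)² + (0.0230·66.86)²) = √(7.257334 + 2.364767) = 3.1020 km
Sorted: L (0.7720 km) < H (1.0652 km) < M (1.2483 km) < D (1.2805 km) < …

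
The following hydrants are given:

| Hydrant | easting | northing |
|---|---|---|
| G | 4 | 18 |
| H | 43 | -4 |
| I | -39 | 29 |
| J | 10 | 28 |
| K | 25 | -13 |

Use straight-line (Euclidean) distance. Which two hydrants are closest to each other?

Pairwise distances:
G–J: 11.7
H–K: 20.1
G–K: 37.4
J–K: 43.7
G–I: 44.4
G–H: 44.8
H–J: 46.0
I–J: 49.0
I–K: 76.6
H–I: 88.4
Closest pair: G–J at 11.7.

G and J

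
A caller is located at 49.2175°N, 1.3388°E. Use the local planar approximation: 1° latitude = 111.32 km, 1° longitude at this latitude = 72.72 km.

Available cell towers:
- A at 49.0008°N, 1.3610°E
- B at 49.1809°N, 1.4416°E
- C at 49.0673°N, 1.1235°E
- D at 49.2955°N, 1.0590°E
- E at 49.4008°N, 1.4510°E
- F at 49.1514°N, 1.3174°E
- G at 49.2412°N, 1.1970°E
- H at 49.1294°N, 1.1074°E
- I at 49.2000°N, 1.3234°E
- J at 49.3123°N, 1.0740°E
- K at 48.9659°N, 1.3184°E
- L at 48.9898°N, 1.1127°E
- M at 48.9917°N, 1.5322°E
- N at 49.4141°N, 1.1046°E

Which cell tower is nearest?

Distances from 49.2175°N, 1.3388°E:
A: √((-0.2167·111.32)² + (0.0222·72.72)²) = √(581.921252 + 2.606236) = 24.1770 km
B: √((-0.0366·111.32)² + (0.1028·72.72)²) = √(16.600018 + 55.884835) = 8.5138 km
C: √((-0.1502·111.32)² + (-0.2153·72.72)²) = √(279.567228 + 245.129625) = 22.9063 km
D: √((0.0780·111.32)² + (-0.2798·72.72)²) = √(75.393794 + 414.002688) = 22.1223 km
E: √((0.1833·111.32)² + (0.1122·72.72)²) = √(416.362229 + 66.572284) = 21.9758 km
F: √((-0.0661·111.32)² + (-0.0214·72.72)²) = √(54.143872 + 2.421783) = 7.5210 km
G: √((0.0237·111.32)² + (-0.1418·72.72)²) = √(6.960542 + 106.331074) = 10.6439 km
H: √((-0.0881·111.32)² + (-0.2314·72.72)²) = √(96.182976 + 283.161660) = 19.4768 km
I: √((-0.0175·111.32)² + (-0.0154·72.72)²) = √(3.795094 + 1.254149) = 2.2471 km
J: √((0.0948·111.32)² + (-0.2648·72.72)²) = √(111.368679 + 370.803395) = 21.9584 km
K: √((-0.2516·111.32)² + (-0.0204·72.72)²) = √(784.454338 + 2.200737) = 28.0474 km
L: √((-0.2277·111.32)² + (-0.2261·72.72)²) = √(642.499001 + 270.339101) = 30.2132 km
M: √((-0.2258·111.32)² + (0.1934·72.72)²) = √(631.821311 + 197.797446) = 28.8031 km
N: √((0.1966·111.32)² + (-0.2342·72.72)²) = √(478.975636 + 290.055778) = 27.7314 km
Minimum: I at 2.2471 km.

I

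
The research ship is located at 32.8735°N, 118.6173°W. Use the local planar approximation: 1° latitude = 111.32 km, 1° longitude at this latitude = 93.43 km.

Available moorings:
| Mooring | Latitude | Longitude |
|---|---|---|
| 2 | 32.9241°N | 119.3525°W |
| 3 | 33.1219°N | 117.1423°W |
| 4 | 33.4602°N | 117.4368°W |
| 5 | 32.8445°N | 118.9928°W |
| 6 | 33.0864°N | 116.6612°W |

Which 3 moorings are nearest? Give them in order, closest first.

Distances from 32.8735°N, 118.6173°W:
2: √((0.0506·111.32)² + (-0.7352·93.43)²) = √(31.728346 + 4718.279832) = 68.9203 km
3: √((0.2484·111.32)² + (1.4750·93.43)²) = √(764.626910 + 18991.389386) = 140.5561 km
4: √((0.5867·111.32)² + (1.1805·93.43)²) = √(4265.584717 + 12164.791804) = 128.1810 km
5: √((-0.0290·111.32)² + (-0.3755·93.43)²) = √(10.421792 + 1230.814433) = 35.2312 km
6: √((0.2129·111.32)² + (1.9561·93.43)²) = √(561.691327 + 33400.641177) = 184.2887 km
Sorted: 5 (35.2312 km) < 2 (68.9203 km) < 4 (128.1810 km) < 3 (140.5561 km) < 6 (184.2887 km)

5, 2, 4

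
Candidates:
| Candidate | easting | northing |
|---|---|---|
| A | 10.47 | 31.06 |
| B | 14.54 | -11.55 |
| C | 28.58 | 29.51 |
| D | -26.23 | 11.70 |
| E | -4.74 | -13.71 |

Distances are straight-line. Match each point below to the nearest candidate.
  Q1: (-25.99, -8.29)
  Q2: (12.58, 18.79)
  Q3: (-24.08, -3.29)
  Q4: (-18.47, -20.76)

Q1 at (-25.99, -8.29):
  A: 53.64
  B: 40.66
  C: 66.38
  D: 19.99
  E: 21.93
  → nearest: D (19.99)
Q2 at (12.58, 18.79):
  A: 12.45
  B: 30.40
  C: 19.26
  D: 39.45
  E: 36.83
  → nearest: A (12.45)
Q3 at (-24.08, -3.29):
  A: 48.72
  B: 39.49
  C: 62.04
  D: 15.14
  E: 21.97
  → nearest: D (15.14)
Q4 at (-18.47, -20.76):
  A: 59.35
  B: 34.27
  C: 68.85
  D: 33.37
  E: 15.43
  → nearest: E (15.43)

Q1→D; Q2→A; Q3→D; Q4→E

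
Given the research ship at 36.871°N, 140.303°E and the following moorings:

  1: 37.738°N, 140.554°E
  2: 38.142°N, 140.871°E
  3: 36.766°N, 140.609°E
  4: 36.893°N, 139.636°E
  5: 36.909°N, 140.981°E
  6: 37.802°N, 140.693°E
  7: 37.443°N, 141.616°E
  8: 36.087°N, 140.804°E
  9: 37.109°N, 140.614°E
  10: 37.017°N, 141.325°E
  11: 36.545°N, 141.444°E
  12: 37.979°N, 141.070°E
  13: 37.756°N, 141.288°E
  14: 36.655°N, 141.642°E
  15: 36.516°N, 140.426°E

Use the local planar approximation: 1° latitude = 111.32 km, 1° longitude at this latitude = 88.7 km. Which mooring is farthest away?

Distances from 36.871°N, 140.303°E:
1: 99.049 km
2: 150.190 km
3: 29.552 km
4: 59.214 km
5: 60.287 km
6: 109.260 km
7: 132.733 km
8: 97.937 km
9: 38.248 km
10: 92.097 km
11: 107.516 km
12: 140.861 km
13: 131.679 km
14: 121.179 km
15: 40.997 km
Maximum: 2 at 150.190 km.

2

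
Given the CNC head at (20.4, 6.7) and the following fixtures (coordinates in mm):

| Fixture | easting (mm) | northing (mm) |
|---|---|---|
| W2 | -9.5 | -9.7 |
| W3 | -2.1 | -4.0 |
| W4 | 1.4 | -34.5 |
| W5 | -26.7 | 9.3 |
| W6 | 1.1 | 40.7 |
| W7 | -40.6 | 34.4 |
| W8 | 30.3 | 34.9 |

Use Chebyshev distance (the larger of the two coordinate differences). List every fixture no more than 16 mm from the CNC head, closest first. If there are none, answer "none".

none

Distances from (20.4, 6.7):
W2: max(|-29.9|, |-16.4|) = 29.9 mm
W3: max(|-22.5|, |-10.7|) = 22.5 mm
W4: max(|-19.0|, |-41.2|) = 41.2 mm
W5: max(|-47.1|, |2.6|) = 47.1 mm
W6: max(|-19.3|, |34.0|) = 34.0 mm
W7: max(|-61.0|, |27.7|) = 61.0 mm
W8: max(|9.9|, |28.2|) = 28.2 mm
Threshold 16 mm: none within range.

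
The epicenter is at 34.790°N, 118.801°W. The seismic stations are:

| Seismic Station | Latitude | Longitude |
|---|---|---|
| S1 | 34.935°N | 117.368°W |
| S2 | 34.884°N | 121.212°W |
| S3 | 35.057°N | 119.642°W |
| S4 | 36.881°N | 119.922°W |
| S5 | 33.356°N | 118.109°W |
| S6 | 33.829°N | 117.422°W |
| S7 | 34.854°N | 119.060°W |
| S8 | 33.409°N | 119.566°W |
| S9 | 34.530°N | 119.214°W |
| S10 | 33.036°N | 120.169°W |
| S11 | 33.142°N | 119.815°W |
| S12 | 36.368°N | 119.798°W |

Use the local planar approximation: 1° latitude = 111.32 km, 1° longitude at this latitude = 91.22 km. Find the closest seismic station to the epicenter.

S7

Distances from 34.790°N, 118.801°W:
S1: √((0.145·111.32)² + (1.433·91.22)²) = √(260.54479 + 17087.26350) = 131.711 km
S2: √((0.094·111.32)² + (-2.411·91.22)²) = √(109.49697 + 48369.82950) = 220.180 km
S3: √((0.267·111.32)² + (-0.841·91.22)²) = √(883.42344 + 5885.34772) = 82.273 km
S4: √((2.091·111.32)² + (-1.121·91.22)²) = √(54181.92876 + 10456.62085) = 254.241 km
S5: √((-1.434·111.32)² + (0.692·91.22)²) = √(25482.65638 + 3984.66968) = 171.660 km
S6: √((-0.961·111.32)² + (1.379·91.22)²) = √(11444.40374 + 15823.72287) = 165.131 km
S7: √((0.064·111.32)² + (-0.259·91.22)²) = √(50.75822 + 558.18693) = 24.677 km
S8: √((-1.381·111.32)² + (-0.765·91.22)²) = √(23633.81069 + 4869.70896) = 168.830 km
S9: √((-0.260·111.32)² + (-0.413·91.22)²) = √(837.70883 + 1419.31973) = 47.508 km
S10: √((-1.754·111.32)² + (-1.368·91.22)²) = √(38124.62437 + 15572.28454) = 231.726 km
S11: √((-1.648·111.32)² + (-1.014·91.22)²) = √(33655.86911 + 8555.70981) = 205.455 km
S12: √((1.578·111.32)² + (-0.997·91.22)²) = √(30857.47552 + 8271.23676) = 197.810 km
Minimum: S7 at 24.677 km.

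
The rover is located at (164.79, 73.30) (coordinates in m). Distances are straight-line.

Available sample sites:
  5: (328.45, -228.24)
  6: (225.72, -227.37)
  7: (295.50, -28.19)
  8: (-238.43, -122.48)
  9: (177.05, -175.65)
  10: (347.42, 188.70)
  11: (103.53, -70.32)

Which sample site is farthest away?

8

Distances from (164.79, 73.30):
5: 343.09 m
6: 306.78 m
7: 165.49 m
8: 448.24 m
9: 249.25 m
10: 216.03 m
11: 156.14 m
Maximum: 8 at 448.24 m.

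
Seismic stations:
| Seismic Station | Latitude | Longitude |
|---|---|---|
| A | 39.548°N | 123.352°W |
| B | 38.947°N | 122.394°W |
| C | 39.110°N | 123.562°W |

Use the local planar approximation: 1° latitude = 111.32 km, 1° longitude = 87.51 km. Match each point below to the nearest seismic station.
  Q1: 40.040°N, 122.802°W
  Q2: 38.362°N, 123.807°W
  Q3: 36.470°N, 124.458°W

Q1→A; Q2→C; Q3→C

Q1 at 40.040°N, 122.802°W:
  A: √((-0.492·111.32)² + (-0.550·87.51)²) = √(2999.69156 + 2316.54503) = 72.913 km
  B: √((-1.093·111.32)² + (0.408·87.51)²) = √(14804.26053 + 1274.78133) = 126.803 km
  C: √((-0.930·111.32)² + (-0.760·87.51)²) = √(10717.96396 + 4423.26086) = 123.050 km
  → nearest: A (72.913 km)
Q2 at 38.362°N, 123.807°W:
  A: √((1.186·111.32)² + (0.455·87.51)²) = √(17430.73793 + 1585.39747) = 137.899 km
  B: √((0.585·111.32)² + (1.413·87.51)²) = √(4240.90093 + 15289.72560) = 139.752 km
  C: √((0.748·111.32)² + (0.245·87.51)²) = √(6933.45324 + 459.67146) = 85.983 km
  → nearest: C (85.983 km)
Q3 at 36.470°N, 124.458°W:
  A: √((3.078·111.32)² + (1.106·87.51)²) = √(117404.19804 + 9367.54141) = 356.050 km
  B: √((2.477·111.32)² + (2.064·87.51)²) = √(76032.34907 + 32623.81559) = 329.630 km
  C: √((2.640·111.32)² + (0.896·87.51)²) = √(86368.27567 + 6147.96501) = 304.165 km
  → nearest: C (304.165 km)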